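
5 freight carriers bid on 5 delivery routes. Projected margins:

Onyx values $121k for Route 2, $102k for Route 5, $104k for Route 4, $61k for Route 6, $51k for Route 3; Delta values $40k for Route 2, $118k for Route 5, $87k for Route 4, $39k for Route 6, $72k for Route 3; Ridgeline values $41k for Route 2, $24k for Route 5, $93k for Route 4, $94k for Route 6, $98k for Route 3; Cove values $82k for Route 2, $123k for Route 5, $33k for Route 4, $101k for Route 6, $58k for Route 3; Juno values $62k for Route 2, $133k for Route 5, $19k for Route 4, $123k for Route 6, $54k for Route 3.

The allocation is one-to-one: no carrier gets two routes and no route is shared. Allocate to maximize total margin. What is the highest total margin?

This is the linear assignment problem.
Optimal: Onyx→Route 2 ($121k), Delta→Route 4 ($87k), Ridgeline→Route 3 ($98k), Cove→Route 5 ($123k), Juno→Route 6 ($123k) — total 121+87+98+123+123 = $552k.
No other one-to-one assignment exceeds $552k.

Maximum total: $552k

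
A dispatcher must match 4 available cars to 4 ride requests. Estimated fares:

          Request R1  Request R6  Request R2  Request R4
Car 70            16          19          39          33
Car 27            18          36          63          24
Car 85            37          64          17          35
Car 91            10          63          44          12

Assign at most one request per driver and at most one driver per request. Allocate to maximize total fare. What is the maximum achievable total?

Maximum total: $196

Optimal: Car 70→Request R4 ($33), Car 27→Request R2 ($63), Car 85→Request R1 ($37), Car 91→Request R6 ($63) — total 33+63+37+63 = $196.
Row-greedy (each driver in turn takes its best remaining request) gives $124, worse by 72.
Next-best assignment: Car 70→Request R1, Car 27→Request R2, Car 85→Request R4, Car 91→Request R6 = $177.
Checked against all permutations: $196 is optimal.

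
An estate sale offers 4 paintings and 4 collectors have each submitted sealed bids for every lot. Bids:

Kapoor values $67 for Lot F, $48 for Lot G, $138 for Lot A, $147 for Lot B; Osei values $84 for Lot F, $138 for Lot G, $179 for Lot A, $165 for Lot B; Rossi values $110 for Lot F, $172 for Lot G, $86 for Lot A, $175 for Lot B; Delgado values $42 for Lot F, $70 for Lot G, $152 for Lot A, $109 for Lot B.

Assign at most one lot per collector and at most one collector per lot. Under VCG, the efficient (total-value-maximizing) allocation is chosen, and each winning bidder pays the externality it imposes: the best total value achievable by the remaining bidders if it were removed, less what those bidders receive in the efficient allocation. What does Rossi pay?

Efficient allocation: Kapoor→Lot F ($67), Osei→Lot B ($165), Rossi→Lot G ($172), Delgado→Lot A ($152); total welfare W = $556.
Rossi receives Lot G at value $172, so the others get W − 172 = $384.
Without Rossi: best allocation of the remaining 3 bidders over all 4 lots is Kapoor→Lot B ($147), Osei→Lot G ($138), Delgado→Lot A ($152), total $437.
VCG payment = (others' best without Rossi) − (others' welfare with Rossi) = 437 − 384 = $53.

Rossi pays $53.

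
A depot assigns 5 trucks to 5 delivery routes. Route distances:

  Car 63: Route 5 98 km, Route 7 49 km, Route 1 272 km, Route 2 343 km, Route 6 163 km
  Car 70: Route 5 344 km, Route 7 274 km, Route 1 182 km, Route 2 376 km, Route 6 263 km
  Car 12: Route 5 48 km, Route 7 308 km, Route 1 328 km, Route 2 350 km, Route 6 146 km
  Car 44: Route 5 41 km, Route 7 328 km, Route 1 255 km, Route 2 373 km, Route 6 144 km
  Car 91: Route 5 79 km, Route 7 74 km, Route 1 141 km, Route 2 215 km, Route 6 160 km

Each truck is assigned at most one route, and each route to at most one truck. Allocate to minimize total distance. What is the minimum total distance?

Minimum total: 633 km

Treat this as an assignment problem: match each truck to one route.
Optimal: Car 63→Route 7 (49 km), Car 70→Route 1 (182 km), Car 12→Route 6 (146 km), Car 44→Route 5 (41 km), Car 91→Route 2 (215 km) — total 49+182+146+41+215 = 633 km.
Min-entry greedy (repeatedly take the single cheapest remaining cell) gives 753 km, worse by 120.
Next-best assignment: Car 63→Route 7, Car 70→Route 1, Car 12→Route 5, Car 44→Route 6, Car 91→Route 2 = 638 km.
Swapping Car 12↔Car 91 (Car 12→Route 2 350 km, Car 91→Route 6 160 km) adds 149.
Every other assignment is strictly worse.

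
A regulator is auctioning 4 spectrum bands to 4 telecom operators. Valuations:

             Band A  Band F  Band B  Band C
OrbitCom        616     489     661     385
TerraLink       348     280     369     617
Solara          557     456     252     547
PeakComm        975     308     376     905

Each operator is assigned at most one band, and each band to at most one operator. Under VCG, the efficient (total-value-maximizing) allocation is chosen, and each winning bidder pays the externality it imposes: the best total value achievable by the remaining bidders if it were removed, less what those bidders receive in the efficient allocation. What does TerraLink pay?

Efficient allocation: OrbitCom→Band B ($661M), TerraLink→Band C ($617M), Solara→Band F ($456M), PeakComm→Band A ($975M); total welfare W = $2709M.
TerraLink receives Band C at value $617M, so the others get W − 617 = $2092M.
Without TerraLink: best allocation of the remaining 3 bidders over all 4 bands is OrbitCom→Band B ($661M), Solara→Band C ($547M), PeakComm→Band A ($975M), total $2183M.
VCG payment = (others' best without TerraLink) − (others' welfare with TerraLink) = 2183 − 2092 = $91M.

TerraLink pays $91M.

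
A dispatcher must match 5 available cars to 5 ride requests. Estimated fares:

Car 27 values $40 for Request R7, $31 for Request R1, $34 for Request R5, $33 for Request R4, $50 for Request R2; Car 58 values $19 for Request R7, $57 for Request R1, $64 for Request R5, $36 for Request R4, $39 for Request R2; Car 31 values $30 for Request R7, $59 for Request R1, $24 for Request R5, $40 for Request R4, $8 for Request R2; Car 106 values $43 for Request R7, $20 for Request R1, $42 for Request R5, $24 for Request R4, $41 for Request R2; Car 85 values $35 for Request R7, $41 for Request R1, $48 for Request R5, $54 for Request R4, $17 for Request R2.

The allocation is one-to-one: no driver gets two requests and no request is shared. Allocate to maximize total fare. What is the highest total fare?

Optimal: Car 27→Request R2 ($50), Car 58→Request R5 ($64), Car 31→Request R1 ($59), Car 106→Request R7 ($43), Car 85→Request R4 ($54) — total 50+64+59+43+54 = $270.
Next-best assignment: Car 27→Request R7, Car 58→Request R5, Car 31→Request R1, Car 106→Request R2, Car 85→Request R4 = $258.
Swapping Car 85↔Car 31 (Car 85→Request R1 $41, Car 31→Request R4 $40) loses 32.
Every other assignment is strictly worse.

Maximum total: $270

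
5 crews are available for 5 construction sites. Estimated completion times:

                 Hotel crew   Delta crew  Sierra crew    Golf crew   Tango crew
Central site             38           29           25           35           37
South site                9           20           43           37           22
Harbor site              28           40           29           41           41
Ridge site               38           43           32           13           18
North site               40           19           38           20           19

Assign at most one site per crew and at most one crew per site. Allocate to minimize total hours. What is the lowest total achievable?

Optimal: Hotel crew→South site (9 hours), Delta crew→Central site (29 hours), Sierra crew→Harbor site (29 hours), Golf crew→Ridge site (13 hours), Tango crew→North site (19 hours) — total 9+29+29+13+19 = 99 hours.
Min-entry greedy (repeatedly take the single cheapest remaining cell) gives 107 hours, worse by 8.
Next-best assignment: Hotel crew→South site, Delta crew→Central site, Sierra crew→Harbor site, Golf crew→North site, Tango crew→Ridge site = 105 hours.
Swapping Tango crew↔Golf crew (Tango crew→Ridge site 18 hours, Golf crew→North site 20 hours) adds 6.
No other one-to-one assignment undercuts 99 hours.

Min total: 99 hours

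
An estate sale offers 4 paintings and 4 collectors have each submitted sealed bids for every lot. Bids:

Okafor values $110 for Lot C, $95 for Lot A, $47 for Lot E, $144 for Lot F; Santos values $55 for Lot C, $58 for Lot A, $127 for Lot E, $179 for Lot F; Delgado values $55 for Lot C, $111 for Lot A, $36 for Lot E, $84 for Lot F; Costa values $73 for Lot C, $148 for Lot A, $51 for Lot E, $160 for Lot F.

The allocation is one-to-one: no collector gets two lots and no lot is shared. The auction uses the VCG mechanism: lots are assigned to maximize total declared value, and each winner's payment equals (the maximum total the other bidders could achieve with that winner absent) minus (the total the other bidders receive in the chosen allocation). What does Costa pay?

Costa pays $52.

Efficient allocation: Okafor→Lot C ($110), Santos→Lot E ($127), Delgado→Lot A ($111), Costa→Lot F ($160); total welfare W = $508.
Costa receives Lot F at value $160, so the others get W − 160 = $348.
Without Costa: best allocation of the remaining 3 bidders over all 4 lots is Okafor→Lot C ($110), Santos→Lot F ($179), Delgado→Lot A ($111), total $400.
VCG payment = (others' best without Costa) − (others' welfare with Costa) = 400 − 348 = $52.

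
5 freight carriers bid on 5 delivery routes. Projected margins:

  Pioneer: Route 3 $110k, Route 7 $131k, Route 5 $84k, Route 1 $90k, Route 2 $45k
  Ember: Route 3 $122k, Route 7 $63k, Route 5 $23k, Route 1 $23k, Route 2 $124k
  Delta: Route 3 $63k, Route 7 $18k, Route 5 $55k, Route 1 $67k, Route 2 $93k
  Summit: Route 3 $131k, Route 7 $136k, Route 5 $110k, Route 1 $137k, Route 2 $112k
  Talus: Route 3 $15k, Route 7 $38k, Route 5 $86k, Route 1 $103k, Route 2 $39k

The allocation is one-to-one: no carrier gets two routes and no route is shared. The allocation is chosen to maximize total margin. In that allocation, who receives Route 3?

Optimal: Pioneer→Route 7 ($131k), Ember→Route 3 ($122k), Delta→Route 2 ($93k), Summit→Route 1 ($137k), Talus→Route 5 ($86k) — total 131+122+93+137+86 = $569k.
Column-greedy (each route in turn goes to its best remaining carrier) gives $539k, worse by 30.
Swapping Delta↔Summit (Delta→Route 1 $67k, Summit→Route 2 $112k) loses 51.
No other one-to-one assignment exceeds $569k.
Ember's own top route is Route 2 ($124k), but forcing Ember→Route 2 and reassigning the rest optimally gives only $544k — worse by 25.

Ember receives Route 3.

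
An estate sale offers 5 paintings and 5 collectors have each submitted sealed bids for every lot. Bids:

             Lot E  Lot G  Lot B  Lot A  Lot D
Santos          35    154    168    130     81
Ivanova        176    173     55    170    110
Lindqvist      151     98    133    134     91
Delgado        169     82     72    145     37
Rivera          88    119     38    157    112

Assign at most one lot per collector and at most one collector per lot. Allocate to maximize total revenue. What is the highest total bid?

This is the linear assignment problem.
Optimal: Santos→Lot B ($168), Ivanova→Lot G ($173), Lindqvist→Lot D ($91), Delgado→Lot E ($169), Rivera→Lot A ($157) — total 168+173+91+169+157 = $758.
Max-entry greedy (repeatedly take the single best remaining cell) gives $636, worse by 122.
Next-best assignment: Santos→Lot B, Ivanova→Lot G, Lindqvist→Lot A, Delgado→Lot E, Rivera→Lot D = $756.

Maximum total: $758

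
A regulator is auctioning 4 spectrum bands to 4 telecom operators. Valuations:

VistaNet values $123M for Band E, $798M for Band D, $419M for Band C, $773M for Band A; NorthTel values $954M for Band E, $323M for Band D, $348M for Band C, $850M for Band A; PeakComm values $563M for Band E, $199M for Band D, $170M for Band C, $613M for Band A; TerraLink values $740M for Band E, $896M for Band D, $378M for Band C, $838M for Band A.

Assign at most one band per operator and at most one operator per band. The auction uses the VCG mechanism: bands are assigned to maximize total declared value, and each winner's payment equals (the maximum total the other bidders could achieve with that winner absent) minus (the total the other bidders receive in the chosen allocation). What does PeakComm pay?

Efficient allocation: VistaNet→Band C ($419M), NorthTel→Band E ($954M), PeakComm→Band A ($613M), TerraLink→Band D ($896M); total welfare W = $2882M.
PeakComm receives Band A at value $613M, so the others get W − 613 = $2269M.
Without PeakComm: best allocation of the remaining 3 bidders over all 4 bands is VistaNet→Band A ($773M), NorthTel→Band E ($954M), TerraLink→Band D ($896M), total $2623M.
VCG payment = (others' best without PeakComm) − (others' welfare with PeakComm) = 2623 − 2269 = $354M.

PeakComm pays $354M.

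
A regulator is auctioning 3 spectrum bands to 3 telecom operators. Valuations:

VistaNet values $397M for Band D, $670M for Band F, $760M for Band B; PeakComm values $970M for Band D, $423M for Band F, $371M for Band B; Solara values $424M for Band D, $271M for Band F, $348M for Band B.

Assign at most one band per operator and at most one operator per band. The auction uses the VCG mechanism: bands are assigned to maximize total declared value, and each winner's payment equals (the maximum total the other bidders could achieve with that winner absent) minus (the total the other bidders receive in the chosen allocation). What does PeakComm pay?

PeakComm pays $153M.

Efficient allocation: VistaNet→Band B ($760M), PeakComm→Band D ($970M), Solara→Band F ($271M); total welfare W = $2001M.
PeakComm receives Band D at value $970M, so the others get W − 970 = $1031M.
Without PeakComm: best allocation of the remaining 2 bidders over all 3 bands is VistaNet→Band B ($760M), Solara→Band D ($424M), total $1184M.
VCG payment = (others' best without PeakComm) − (others' welfare with PeakComm) = 1184 − 1031 = $153M.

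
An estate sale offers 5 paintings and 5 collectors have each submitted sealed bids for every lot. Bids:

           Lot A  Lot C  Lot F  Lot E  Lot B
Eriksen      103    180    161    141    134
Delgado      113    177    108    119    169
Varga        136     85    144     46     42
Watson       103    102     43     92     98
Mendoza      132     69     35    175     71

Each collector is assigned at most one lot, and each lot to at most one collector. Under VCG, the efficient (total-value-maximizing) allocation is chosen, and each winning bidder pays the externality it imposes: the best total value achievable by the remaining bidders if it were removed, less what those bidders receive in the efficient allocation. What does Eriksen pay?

Efficient allocation: Eriksen→Lot C ($180), Delgado→Lot B ($169), Varga→Lot F ($144), Watson→Lot A ($103), Mendoza→Lot E ($175); total welfare W = $771.
Eriksen receives Lot C at value $180, so the others get W − 180 = $591.
Without Eriksen: best allocation of the remaining 4 bidders over all 5 lots is Delgado→Lot C ($177), Varga→Lot F ($144), Watson→Lot A ($103), Mendoza→Lot E ($175), total $599.
VCG payment = (others' best without Eriksen) − (others' welfare with Eriksen) = 599 − 591 = $8.

Eriksen pays $8.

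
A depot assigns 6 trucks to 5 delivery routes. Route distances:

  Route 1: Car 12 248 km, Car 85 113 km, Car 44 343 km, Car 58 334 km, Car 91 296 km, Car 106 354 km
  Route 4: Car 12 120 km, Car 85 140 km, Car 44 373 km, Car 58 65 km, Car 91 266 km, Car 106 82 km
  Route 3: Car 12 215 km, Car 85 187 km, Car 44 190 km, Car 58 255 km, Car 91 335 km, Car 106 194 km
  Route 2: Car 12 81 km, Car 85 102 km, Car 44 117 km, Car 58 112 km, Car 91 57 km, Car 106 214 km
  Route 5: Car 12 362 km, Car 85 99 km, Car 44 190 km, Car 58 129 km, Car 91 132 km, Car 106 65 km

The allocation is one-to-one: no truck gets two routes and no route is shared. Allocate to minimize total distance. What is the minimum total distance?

Optimal: Car 85→Route 1 (113 km), Car 58→Route 4 (65 km), Car 44→Route 3 (190 km), Car 91→Route 2 (57 km), Car 106→Route 5 (65 km) — total 113+65+190+57+65 = 490 km.
Next-best assignment: Car 85→Route 1, Car 58→Route 4, Car 44→Route 3, Car 12→Route 2, Car 106→Route 5 = 514 km.
Every other assignment is strictly worse.

Minimum total: 490 km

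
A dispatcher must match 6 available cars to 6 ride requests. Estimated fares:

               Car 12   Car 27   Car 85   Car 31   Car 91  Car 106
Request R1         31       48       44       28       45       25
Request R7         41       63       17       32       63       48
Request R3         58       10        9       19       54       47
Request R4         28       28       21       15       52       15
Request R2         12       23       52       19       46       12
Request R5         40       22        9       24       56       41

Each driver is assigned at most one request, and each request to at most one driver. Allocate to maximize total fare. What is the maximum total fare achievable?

Max total: $294

This is the linear assignment problem.
Optimal: Car 12→Request R3 ($58), Car 27→Request R7 ($63), Car 85→Request R2 ($52), Car 31→Request R1 ($28), Car 91→Request R4 ($52), Car 106→Request R5 ($41) — total 58+63+52+28+52+41 = $294.
Row-greedy (each driver in turn takes its best remaining request) gives $272, worse by 22.
Swapping Car 31↔Car 27 (Car 31→Request R7 $32, Car 27→Request R1 $48) loses 11.
Every other assignment is strictly worse.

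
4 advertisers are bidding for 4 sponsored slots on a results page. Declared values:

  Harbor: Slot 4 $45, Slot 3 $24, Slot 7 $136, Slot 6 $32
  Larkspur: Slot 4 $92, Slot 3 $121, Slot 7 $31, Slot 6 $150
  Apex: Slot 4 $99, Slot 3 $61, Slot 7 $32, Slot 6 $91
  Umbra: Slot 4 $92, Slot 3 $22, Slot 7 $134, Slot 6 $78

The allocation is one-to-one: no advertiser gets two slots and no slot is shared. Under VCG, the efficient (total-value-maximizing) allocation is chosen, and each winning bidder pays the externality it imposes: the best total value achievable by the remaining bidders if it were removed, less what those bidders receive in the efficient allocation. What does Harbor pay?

Efficient allocation: Harbor→Slot 7 ($136), Larkspur→Slot 3 ($121), Apex→Slot 6 ($91), Umbra→Slot 4 ($92); total welfare W = $440.
Harbor receives Slot 7 at value $136, so the others get W − 136 = $304.
Without Harbor: best allocation of the remaining 3 bidders over all 4 slots is Larkspur→Slot 6 ($150), Apex→Slot 4 ($99), Umbra→Slot 7 ($134), total $383.
VCG payment = (others' best without Harbor) − (others' welfare with Harbor) = 383 − 304 = $79.

Harbor pays $79.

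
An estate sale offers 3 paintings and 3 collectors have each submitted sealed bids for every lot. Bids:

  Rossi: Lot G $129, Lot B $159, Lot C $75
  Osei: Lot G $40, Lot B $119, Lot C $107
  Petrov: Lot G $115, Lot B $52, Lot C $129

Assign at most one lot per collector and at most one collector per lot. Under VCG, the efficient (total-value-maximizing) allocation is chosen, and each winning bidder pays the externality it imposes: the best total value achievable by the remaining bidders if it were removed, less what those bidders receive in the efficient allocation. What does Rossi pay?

Efficient allocation: Rossi→Lot B ($159), Osei→Lot C ($107), Petrov→Lot G ($115); total welfare W = $381.
Rossi receives Lot B at value $159, so the others get W − 159 = $222.
Without Rossi: best allocation of the remaining 2 bidders over all 3 lots is Osei→Lot B ($119), Petrov→Lot C ($129), total $248.
VCG payment = (others' best without Rossi) − (others' welfare with Rossi) = 248 − 222 = $26.

Rossi pays $26.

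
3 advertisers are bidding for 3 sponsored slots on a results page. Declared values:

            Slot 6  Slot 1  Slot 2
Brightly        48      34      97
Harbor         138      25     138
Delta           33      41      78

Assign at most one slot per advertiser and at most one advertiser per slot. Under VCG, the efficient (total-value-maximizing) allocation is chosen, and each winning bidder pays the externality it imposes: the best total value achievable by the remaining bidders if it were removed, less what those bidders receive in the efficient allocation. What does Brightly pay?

Brightly pays $37.

Efficient allocation: Brightly→Slot 2 ($97), Harbor→Slot 6 ($138), Delta→Slot 1 ($41); total welfare W = $276.
Brightly receives Slot 2 at value $97, so the others get W − 97 = $179.
Without Brightly: best allocation of the remaining 2 bidders over all 3 slots is Harbor→Slot 6 ($138), Delta→Slot 2 ($78), total $216.
VCG payment = (others' best without Brightly) − (others' welfare with Brightly) = 216 − 179 = $37.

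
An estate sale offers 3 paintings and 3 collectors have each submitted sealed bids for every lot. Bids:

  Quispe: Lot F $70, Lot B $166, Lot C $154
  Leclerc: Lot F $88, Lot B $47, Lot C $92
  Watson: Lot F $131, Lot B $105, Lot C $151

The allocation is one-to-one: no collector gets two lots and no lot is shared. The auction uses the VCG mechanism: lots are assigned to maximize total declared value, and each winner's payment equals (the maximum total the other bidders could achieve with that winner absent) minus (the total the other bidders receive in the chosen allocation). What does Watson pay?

Efficient allocation: Quispe→Lot B ($166), Leclerc→Lot F ($88), Watson→Lot C ($151); total welfare W = $405.
Watson receives Lot C at value $151, so the others get W − 151 = $254.
Without Watson: best allocation of the remaining 2 bidders over all 3 lots is Quispe→Lot B ($166), Leclerc→Lot C ($92), total $258.
VCG payment = (others' best without Watson) − (others' welfare with Watson) = 258 − 254 = $4.

Watson pays $4.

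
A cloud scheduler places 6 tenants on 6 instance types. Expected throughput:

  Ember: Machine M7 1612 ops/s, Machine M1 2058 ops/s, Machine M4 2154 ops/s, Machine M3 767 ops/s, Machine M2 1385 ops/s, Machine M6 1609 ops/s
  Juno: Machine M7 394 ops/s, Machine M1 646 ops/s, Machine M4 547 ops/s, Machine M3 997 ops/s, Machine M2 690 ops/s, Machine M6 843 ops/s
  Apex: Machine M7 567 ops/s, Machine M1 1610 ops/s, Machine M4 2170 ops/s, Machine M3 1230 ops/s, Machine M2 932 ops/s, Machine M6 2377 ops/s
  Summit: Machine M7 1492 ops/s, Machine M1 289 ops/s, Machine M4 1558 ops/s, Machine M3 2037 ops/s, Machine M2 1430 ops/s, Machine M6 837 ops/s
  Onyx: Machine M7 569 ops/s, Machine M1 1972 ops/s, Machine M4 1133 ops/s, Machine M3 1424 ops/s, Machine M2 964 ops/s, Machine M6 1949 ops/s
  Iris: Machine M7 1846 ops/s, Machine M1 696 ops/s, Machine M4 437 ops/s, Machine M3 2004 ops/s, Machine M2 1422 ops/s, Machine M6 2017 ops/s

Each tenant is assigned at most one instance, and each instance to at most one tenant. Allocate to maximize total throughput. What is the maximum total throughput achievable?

Optimal: Ember→Machine M4 (2154 ops/s), Juno→Machine M2 (690 ops/s), Apex→Machine M6 (2377 ops/s), Summit→Machine M3 (2037 ops/s), Onyx→Machine M1 (1972 ops/s), Iris→Machine M7 (1846 ops/s) — total 2154+690+2377+2037+1972+1846 = 11076 ops/s.
Next-best assignment: Ember→Machine M4, Juno→Machine M3, Apex→Machine M6, Summit→Machine M2, Onyx→Machine M1, Iris→Machine M7 = 10776 ops/s.
No other one-to-one assignment exceeds 11076 ops/s.

Max total: 11076 ops/s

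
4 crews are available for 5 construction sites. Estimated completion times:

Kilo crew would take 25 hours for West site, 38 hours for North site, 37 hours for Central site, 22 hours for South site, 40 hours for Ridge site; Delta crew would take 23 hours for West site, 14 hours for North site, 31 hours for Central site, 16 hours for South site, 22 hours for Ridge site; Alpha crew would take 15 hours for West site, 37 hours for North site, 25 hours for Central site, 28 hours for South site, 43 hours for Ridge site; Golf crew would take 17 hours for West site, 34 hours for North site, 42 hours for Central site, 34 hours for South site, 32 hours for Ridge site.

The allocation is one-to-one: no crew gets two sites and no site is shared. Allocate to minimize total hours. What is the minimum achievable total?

Optimal: Kilo crew→South site (22 hours), Delta crew→North site (14 hours), Alpha crew→Central site (25 hours), Golf crew→West site (17 hours) — total 22+14+25+17 = 78 hours.
Min-entry greedy (repeatedly take the single cheapest remaining cell) gives 83 hours, worse by 5.
Next-best assignment: Kilo crew→South site, Delta crew→North site, Alpha crew→West site, Golf crew→Ridge site = 83 hours.

Min total: 78 hours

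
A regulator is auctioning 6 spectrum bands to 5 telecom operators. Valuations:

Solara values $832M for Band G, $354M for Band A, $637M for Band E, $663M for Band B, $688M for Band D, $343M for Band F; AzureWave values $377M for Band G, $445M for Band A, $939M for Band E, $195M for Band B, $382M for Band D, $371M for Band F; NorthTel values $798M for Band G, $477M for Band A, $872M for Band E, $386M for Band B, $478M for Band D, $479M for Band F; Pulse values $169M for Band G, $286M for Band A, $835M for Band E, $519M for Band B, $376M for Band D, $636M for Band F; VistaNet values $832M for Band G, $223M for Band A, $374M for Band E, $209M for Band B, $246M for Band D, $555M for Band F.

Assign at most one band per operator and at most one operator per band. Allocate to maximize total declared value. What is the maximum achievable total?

Max total: $3572M

This is the linear assignment problem.
Optimal: Solara→Band D ($688M), AzureWave→Band E ($939M), NorthTel→Band A ($477M), Pulse→Band F ($636M), VistaNet→Band G ($832M) — total 688+939+477+636+832 = $3572M.
Column-greedy (each band in turn goes to its best remaining operator) gives $3013M, worse by 559.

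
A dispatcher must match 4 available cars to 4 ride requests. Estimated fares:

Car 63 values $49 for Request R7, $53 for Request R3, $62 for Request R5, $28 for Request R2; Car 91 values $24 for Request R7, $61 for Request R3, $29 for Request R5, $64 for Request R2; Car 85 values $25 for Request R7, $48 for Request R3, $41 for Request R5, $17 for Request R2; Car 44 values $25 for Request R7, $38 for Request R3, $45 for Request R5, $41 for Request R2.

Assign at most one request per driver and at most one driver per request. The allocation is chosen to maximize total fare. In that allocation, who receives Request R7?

Car 63 receives Request R7.

Optimal: Car 63→Request R7 ($49), Car 91→Request R2 ($64), Car 85→Request R3 ($48), Car 44→Request R5 ($45) — total 49+64+48+45 = $206.
Row-greedy (each driver in turn takes its best remaining request) gives $199, worse by 7.
Next-best assignment: Car 63→Request R5, Car 91→Request R2, Car 85→Request R3, Car 44→Request R7 = $199.
Every other assignment is strictly worse.
Car 63's own top request is Request R5 ($62), but forcing Car 63→Request R5 and reassigning the rest optimally gives only $199 — worse by 7.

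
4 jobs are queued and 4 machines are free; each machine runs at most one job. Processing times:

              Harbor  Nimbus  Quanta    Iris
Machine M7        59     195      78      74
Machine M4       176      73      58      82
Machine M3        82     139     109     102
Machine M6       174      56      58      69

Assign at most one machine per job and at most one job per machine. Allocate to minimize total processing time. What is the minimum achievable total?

Minimum total: 270 min

This is the linear assignment problem.
Optimal: Harbor→Machine M3 (82 min), Nimbus→Machine M6 (56 min), Quanta→Machine M4 (58 min), Iris→Machine M7 (74 min) — total 82+56+58+74 = 270 min.
Row-greedy (each job in turn takes its cheapest remaining machine) gives 275 min, worse by 5.
Next-best assignment: Harbor→Machine M7, Nimbus→Machine M6, Quanta→Machine M4, Iris→Machine M3 = 275 min.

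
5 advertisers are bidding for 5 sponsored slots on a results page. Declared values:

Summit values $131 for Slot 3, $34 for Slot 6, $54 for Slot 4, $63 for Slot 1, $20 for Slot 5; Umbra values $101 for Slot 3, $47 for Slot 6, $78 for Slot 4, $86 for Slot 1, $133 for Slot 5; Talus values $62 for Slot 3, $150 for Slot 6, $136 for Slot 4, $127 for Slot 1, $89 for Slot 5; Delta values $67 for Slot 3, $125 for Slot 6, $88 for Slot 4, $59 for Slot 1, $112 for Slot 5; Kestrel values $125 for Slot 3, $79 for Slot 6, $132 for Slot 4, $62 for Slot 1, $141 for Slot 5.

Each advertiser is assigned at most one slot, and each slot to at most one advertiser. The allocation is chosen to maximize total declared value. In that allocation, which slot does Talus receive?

Optimal: Summit→Slot 3 ($131), Umbra→Slot 5 ($133), Talus→Slot 1 ($127), Delta→Slot 6 ($125), Kestrel→Slot 4 ($132) — total 131+133+127+125+132 = $648.
Row-greedy (each advertiser in turn takes its best remaining slot) gives $564, worse by 84.
Swapping Delta↔Summit (Delta→Slot 3 $67, Summit→Slot 6 $34) loses 155.
Checked against all permutations: $648 is optimal.
Talus's own top slot is Slot 6 ($150), but forcing Talus→Slot 6 and reassigning the rest optimally gives only $611 — worse by 37.

Talus receives Slot 1.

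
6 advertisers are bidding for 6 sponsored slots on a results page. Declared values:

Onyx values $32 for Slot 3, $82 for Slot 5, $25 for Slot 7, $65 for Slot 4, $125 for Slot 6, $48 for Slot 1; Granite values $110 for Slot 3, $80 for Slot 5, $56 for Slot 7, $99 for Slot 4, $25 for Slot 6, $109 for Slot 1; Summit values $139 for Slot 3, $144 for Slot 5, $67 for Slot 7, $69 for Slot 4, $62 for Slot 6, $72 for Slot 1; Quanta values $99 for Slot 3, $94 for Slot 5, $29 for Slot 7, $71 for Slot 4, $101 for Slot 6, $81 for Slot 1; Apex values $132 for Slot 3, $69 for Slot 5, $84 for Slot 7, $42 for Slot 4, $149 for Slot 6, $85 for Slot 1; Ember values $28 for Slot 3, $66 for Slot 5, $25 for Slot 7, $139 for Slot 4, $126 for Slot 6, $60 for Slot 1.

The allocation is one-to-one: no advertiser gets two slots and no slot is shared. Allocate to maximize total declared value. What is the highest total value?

Max total: $700

Optimal: Onyx→Slot 6 ($125), Granite→Slot 1 ($109), Summit→Slot 5 ($144), Quanta→Slot 3 ($99), Apex→Slot 7 ($84), Ember→Slot 4 ($139) — total 125+109+144+99+84+139 = $700.
Row-greedy (each advertiser in turn takes its best remaining slot) gives $683, worse by 17.
Next-best assignment: Onyx→Slot 6, Granite→Slot 1, Summit→Slot 3, Quanta→Slot 5, Apex→Slot 7, Ember→Slot 4 = $690.
Every other assignment is strictly worse.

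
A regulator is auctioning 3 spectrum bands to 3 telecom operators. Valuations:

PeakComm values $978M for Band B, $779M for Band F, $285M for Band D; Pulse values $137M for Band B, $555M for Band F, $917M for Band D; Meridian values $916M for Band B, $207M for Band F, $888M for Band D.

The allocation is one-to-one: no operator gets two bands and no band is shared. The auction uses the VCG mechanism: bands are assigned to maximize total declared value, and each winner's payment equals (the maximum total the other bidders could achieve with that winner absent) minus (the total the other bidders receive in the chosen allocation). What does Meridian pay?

Efficient allocation: PeakComm→Band F ($779M), Pulse→Band D ($917M), Meridian→Band B ($916M); total welfare W = $2612M.
Meridian receives Band B at value $916M, so the others get W − 916 = $1696M.
Without Meridian: best allocation of the remaining 2 bidders over all 3 bands is PeakComm→Band B ($978M), Pulse→Band D ($917M), total $1895M.
VCG payment = (others' best without Meridian) − (others' welfare with Meridian) = 1895 − 1696 = $199M.

Meridian pays $199M.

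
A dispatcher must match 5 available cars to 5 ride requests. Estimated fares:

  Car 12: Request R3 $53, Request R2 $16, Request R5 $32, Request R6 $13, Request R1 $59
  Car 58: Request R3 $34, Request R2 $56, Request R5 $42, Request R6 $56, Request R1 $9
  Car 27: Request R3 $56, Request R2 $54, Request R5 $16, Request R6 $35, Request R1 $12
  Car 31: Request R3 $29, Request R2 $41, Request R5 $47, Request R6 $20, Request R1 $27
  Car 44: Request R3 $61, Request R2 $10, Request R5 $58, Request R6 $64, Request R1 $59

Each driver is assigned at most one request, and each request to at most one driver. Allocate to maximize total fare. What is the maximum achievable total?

Optimal: Car 12→Request R1 ($59), Car 58→Request R2 ($56), Car 27→Request R3 ($56), Car 31→Request R5 ($47), Car 44→Request R6 ($64) — total 59+56+56+47+64 = $282.
Column-greedy (each request in turn goes to its best remaining driver) gives $258, worse by 24.
Swapping Car 58↔Car 44 (Car 58→Request R6 $56, Car 44→Request R2 $10) loses 54.
Checked against all permutations: $282 is optimal.

Maximum total: $282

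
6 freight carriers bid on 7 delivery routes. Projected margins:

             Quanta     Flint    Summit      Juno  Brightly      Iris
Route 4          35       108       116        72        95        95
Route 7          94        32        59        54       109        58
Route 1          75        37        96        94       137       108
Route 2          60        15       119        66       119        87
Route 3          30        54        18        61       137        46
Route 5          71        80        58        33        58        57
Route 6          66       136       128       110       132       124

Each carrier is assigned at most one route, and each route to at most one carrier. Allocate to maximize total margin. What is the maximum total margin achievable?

Optimal: Quanta→Route 7 ($94k), Flint→Route 4 ($108k), Summit→Route 2 ($119k), Juno→Route 1 ($94k), Brightly→Route 3 ($137k), Iris→Route 6 ($124k) — total 94+108+119+94+137+124 = $676k.
Column-greedy (each route in turn goes to its best remaining carrier) gives $524k, worse by 152.

Maximum total: $676k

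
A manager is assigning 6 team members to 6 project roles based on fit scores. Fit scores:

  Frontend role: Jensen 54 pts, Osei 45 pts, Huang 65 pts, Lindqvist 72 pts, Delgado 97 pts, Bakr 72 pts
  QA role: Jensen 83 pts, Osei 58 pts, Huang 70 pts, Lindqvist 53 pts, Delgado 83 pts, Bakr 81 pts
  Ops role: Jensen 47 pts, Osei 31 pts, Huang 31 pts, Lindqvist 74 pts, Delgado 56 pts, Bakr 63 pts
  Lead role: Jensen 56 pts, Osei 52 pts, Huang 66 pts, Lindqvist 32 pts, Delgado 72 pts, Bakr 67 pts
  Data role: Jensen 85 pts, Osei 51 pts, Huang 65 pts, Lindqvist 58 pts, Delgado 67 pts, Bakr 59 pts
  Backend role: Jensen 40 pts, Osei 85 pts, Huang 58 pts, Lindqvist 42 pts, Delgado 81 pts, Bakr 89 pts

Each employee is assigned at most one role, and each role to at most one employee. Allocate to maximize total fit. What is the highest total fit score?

This is the linear assignment problem.
Optimal: Jensen→Data role (85 pts), Osei→Backend role (85 pts), Huang→Lead role (66 pts), Lindqvist→Ops role (74 pts), Delgado→Frontend role (97 pts), Bakr→QA role (81 pts) — total 85+85+66+74+97+81 = 488 pts.
Column-greedy (each role in turn goes to its best remaining employee) gives 471 pts, worse by 17.
Next-best assignment: Jensen→Data role, Osei→Backend role, Huang→QA role, Lindqvist→Ops role, Delgado→Frontend role, Bakr→Lead role = 478 pts.

Max total: 488 pts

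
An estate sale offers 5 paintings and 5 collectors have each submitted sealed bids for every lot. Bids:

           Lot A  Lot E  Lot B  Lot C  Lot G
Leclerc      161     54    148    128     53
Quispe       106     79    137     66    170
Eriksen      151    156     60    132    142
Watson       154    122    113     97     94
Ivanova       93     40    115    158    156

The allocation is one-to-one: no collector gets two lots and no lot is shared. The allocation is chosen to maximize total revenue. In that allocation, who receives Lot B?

Leclerc receives Lot B.

This is a one-to-one assignment (maximum-weight bipartite matching).
Optimal: Leclerc→Lot B ($148), Quispe→Lot G ($170), Eriksen→Lot E ($156), Watson→Lot A ($154), Ivanova→Lot C ($158) — total 148+170+156+154+158 = $786.
Max-entry greedy (repeatedly take the single best remaining cell) gives $758, worse by 28.
Swapping Leclerc↔Watson (Leclerc→Lot A $161, Watson→Lot B $113) loses 28.
Checked against all permutations: $786 is optimal.
Leclerc's own top lot is Lot A ($161), but forcing Leclerc→Lot A and reassigning the rest optimally gives only $758 — worse by 28.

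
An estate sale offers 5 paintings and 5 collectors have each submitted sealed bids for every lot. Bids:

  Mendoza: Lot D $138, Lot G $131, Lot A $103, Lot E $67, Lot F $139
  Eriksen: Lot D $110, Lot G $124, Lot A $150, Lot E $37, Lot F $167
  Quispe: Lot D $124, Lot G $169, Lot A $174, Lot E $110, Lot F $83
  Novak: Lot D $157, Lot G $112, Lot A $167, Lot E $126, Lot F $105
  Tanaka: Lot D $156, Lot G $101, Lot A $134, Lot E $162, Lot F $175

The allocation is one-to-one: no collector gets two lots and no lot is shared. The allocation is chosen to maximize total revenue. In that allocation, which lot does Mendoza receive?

This is a one-to-one assignment (maximum-weight bipartite matching).
Optimal: Mendoza→Lot D ($138), Eriksen→Lot F ($167), Quispe→Lot G ($169), Novak→Lot A ($167), Tanaka→Lot E ($162) — total 138+167+169+167+162 = $803.
Column-greedy (each lot in turn goes to its best remaining collector) gives $777, worse by 26.
Mendoza's own top lot is Lot F ($139), but forcing Mendoza→Lot F and reassigning the rest optimally gives only $777 — worse by 26.

Mendoza receives Lot D.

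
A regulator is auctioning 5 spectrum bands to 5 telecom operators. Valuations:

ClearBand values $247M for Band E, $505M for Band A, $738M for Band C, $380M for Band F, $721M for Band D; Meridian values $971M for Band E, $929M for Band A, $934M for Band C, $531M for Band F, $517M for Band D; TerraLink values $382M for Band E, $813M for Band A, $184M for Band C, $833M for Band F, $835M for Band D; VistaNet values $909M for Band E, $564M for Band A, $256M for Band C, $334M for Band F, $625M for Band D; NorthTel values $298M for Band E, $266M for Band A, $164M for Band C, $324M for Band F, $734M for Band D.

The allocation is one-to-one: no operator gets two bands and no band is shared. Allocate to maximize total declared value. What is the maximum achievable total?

Maximum total: $4143M

Optimal: ClearBand→Band C ($738M), Meridian→Band A ($929M), TerraLink→Band F ($833M), VistaNet→Band E ($909M), NorthTel→Band D ($734M) — total 738+929+833+909+734 = $4143M.
Column-greedy (each band in turn goes to its best remaining operator) gives $3590M, worse by 553.
Next-best assignment: ClearBand→Band A, Meridian→Band C, TerraLink→Band F, VistaNet→Band E, NorthTel→Band D = $3915M.
Swapping VistaNet↔TerraLink (VistaNet→Band F $334M, TerraLink→Band E $382M) loses 1026.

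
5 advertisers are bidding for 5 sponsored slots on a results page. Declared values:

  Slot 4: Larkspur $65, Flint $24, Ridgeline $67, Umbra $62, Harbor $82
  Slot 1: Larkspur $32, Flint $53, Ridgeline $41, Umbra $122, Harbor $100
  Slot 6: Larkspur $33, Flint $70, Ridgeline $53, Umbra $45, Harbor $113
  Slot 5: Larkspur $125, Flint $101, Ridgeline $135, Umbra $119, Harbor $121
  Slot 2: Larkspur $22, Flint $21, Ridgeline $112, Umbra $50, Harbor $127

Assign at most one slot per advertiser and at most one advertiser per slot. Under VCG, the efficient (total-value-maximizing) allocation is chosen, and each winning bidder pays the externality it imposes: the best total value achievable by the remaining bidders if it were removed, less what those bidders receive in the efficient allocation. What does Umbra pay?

Umbra pays $10.

Efficient allocation: Larkspur→Slot 4 ($65), Flint→Slot 6 ($70), Ridgeline→Slot 5 ($135), Umbra→Slot 1 ($122), Harbor→Slot 2 ($127); total welfare W = $519.
Umbra receives Slot 1 at value $122, so the others get W − 122 = $397.
Without Umbra: best allocation of the remaining 4 bidders over all 5 slots is Larkspur→Slot 5 ($125), Flint→Slot 6 ($70), Ridgeline→Slot 2 ($112), Harbor→Slot 1 ($100), total $407.
VCG payment = (others' best without Umbra) − (others' welfare with Umbra) = 407 − 397 = $10.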